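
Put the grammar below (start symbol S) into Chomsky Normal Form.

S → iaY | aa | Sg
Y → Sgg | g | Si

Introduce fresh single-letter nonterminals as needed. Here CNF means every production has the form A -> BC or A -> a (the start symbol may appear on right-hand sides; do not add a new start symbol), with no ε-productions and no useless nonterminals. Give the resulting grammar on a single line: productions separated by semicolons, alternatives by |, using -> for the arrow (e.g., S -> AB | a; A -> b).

No ε-productions.
No unit productions to eliminate.
TERM: introduce B -> a, A -> g, C -> i and substitute in every rule of length ≥2.
BIN: S -> CBY becomes S -> CD, D -> BY; Y -> SAA becomes Y -> SE, E -> AA.

S -> BB | CD | SA; A -> g; B -> a; C -> i; D -> BY; E -> AA; Y -> g | SC | SE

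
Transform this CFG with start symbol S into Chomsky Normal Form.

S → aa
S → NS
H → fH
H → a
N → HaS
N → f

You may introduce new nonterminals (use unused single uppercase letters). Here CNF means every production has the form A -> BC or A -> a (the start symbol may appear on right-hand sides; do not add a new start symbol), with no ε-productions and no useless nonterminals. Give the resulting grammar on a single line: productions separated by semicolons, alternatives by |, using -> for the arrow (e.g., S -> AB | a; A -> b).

No ε-productions.
No unit productions to eliminate.
TERM: introduce B -> a, A -> f and substitute in every rule of length ≥2.
BIN: N -> HBS becomes N -> HC, C -> BS.

S -> BB | NS; A -> f; B -> a; C -> BS; H -> a | AH; N -> f | HC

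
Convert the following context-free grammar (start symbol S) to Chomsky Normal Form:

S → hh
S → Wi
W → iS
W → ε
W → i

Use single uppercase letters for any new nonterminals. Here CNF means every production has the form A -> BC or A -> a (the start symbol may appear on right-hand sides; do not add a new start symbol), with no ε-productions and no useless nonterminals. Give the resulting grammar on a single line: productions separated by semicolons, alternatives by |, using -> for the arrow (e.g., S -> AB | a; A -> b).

S -> i | BB | WA; A -> i; B -> h; W -> i | AS

Nullable: {W}; after ε-elimination: S -> i | Wi | hh; W -> i | iS.
No unit productions to eliminate.
TERM: introduce B -> h, A -> i and substitute in every rule of length ≥2.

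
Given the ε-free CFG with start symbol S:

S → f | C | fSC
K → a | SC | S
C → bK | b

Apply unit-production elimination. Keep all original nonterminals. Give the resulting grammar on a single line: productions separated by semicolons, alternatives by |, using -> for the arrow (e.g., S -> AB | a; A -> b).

S -> b | f | bK | fSC; C -> b | bK; K -> a | b | f | SC | bK | fSC

Unit productions: K->S, S->C.
Unit pairs (A ⇒* B via units): (K,C), (K,S), (S,C).
S: inherits non-unit rules of {C, S} → b | bK | f | fSC.
C: inherits non-unit rules of {C} → b | bK.
K: inherits non-unit rules of {C, K, S} → SC | a | b | bK | f | fSC.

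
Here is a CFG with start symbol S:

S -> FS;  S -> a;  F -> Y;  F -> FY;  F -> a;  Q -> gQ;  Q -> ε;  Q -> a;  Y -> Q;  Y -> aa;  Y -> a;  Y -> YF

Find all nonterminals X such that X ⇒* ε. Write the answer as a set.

Directly nullable (have an ε-rule): {Q}.
Y is nullable via Y -> Q (every symbol on the right is already known nullable).
F is nullable via F -> Y (every symbol on the right is already known nullable).
Not nullable: S — each has a terminal in every rule's right-hand side or depends on a non-nullable symbol.

{F, Q, Y}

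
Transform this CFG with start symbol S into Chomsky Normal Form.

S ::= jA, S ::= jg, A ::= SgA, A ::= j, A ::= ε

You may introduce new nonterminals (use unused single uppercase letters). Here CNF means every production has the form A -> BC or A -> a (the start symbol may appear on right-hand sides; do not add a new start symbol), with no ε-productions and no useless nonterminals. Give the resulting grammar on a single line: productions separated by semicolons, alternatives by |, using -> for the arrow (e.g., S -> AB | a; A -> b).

Nullable: {A}; after ε-elimination: S -> j | jA | jg; A -> j | Sg | SgA.
No unit productions to eliminate.
TERM: introduce B -> g, C -> j and substitute in every rule of length ≥2.
BIN: A -> SBA becomes A -> SD, D -> BA.

S -> j | CA | CB; A -> j | SB | SD; B -> g; C -> j; D -> BA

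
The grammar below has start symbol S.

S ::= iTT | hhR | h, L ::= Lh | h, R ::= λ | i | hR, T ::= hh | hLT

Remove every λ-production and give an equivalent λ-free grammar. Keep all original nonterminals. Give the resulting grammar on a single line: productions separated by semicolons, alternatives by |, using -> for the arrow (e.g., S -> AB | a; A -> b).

S -> h | hh | hhR | iTT; L -> h | Lh; R -> h | i | hR; T -> hh | hLT

Nullable set: {R}.
S -> hhR: R nullable, giving hh | hhR.
Drop R -> λ.
R -> hR: R nullable, giving h | hR.
Unchanged (no nullable symbols): S -> h; S -> iTT; L -> Lh; L -> h; R -> i; T -> hLT; T -> hh.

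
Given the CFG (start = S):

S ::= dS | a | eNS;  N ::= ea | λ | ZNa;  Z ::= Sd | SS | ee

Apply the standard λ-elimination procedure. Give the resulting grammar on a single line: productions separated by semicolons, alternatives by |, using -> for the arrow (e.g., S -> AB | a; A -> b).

S -> a | dS | eS | eNS; N -> Za | ea | ZNa; Z -> SS | Sd | ee

Nullable set: {N}.
S -> eNS: N nullable, giving eNS | eS.
Drop N -> λ.
N -> ZNa: N nullable, giving ZNa | Za.
Unchanged (no nullable symbols): S -> a; S -> dS; N -> ea; Z -> SS; Z -> Sd; Z -> ee.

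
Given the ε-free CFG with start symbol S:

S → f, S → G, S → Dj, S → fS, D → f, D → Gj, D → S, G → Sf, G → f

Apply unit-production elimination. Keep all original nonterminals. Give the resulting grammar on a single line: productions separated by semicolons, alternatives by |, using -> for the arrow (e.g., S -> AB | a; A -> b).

Unit productions: D->S, S->G.
Unit pairs (A ⇒* B via units): (D,G), (D,S), (S,G).
S: inherits non-unit rules of {G, S} → Dj | Sf | f | fS.
D: inherits non-unit rules of {D, G, S} → Dj | Gj | Sf | f | fS.
G: inherits non-unit rules of {G} → Sf | f.

S -> f | Dj | Sf | fS; D -> f | Dj | Gj | Sf | fS; G -> f | Sf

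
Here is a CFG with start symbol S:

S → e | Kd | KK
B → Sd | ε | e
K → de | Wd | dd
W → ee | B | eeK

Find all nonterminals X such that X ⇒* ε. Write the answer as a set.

{B, W}

Directly nullable (have an ε-rule): {B}.
W is nullable via W -> B (every symbol on the right is already known nullable).
Not nullable: K, S — each has a terminal in every rule's right-hand side or depends on a non-nullable symbol.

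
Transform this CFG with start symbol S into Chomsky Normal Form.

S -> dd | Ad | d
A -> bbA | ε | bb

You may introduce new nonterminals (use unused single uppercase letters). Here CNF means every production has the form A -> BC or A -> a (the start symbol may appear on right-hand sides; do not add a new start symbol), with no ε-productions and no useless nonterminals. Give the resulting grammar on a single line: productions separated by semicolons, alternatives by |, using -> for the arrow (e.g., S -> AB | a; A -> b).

S -> d | AC | CC; A -> BB | BD; B -> b; C -> d; D -> BA

Nullable: {A}; after ε-elimination: S -> d | Ad | dd; A -> bb | bbA.
No unit productions to eliminate.
TERM: introduce B -> b, C -> d and substitute in every rule of length ≥2.
BIN: A -> BBA becomes A -> BD, D -> BA.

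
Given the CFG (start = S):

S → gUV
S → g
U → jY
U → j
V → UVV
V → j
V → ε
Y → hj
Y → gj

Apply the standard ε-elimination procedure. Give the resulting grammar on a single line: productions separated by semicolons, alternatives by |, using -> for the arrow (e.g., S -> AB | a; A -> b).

Nullable set: {V}.
S -> gUV: V nullable, giving gU | gUV.
Drop V -> ε.
V -> UVV: V, V nullable, giving U | UV | UVV.
Unchanged (no nullable symbols): S -> g; U -> j; U -> jY; V -> j; Y -> gj; Y -> hj.

S -> g | gU | gUV; U -> j | jY; V -> U | j | UV | UVV; Y -> gj | hj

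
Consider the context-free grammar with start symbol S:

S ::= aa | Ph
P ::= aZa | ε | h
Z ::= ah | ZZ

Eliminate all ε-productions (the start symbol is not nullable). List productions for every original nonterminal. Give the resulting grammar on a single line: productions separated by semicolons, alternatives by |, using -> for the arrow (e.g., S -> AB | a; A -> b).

Nullable set: {P}.
S -> Ph: P nullable, giving Ph | h.
Drop P -> ε.
Unchanged (no nullable symbols): S -> aa; P -> aZa; P -> h; Z -> ZZ; Z -> ah.

S -> h | Ph | aa; P -> h | aZa; Z -> ZZ | ah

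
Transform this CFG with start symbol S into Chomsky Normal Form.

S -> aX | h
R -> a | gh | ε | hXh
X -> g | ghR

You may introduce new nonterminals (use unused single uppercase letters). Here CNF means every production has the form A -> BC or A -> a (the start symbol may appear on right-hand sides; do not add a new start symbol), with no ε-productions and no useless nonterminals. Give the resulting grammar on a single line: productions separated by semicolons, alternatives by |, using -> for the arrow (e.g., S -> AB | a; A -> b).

S -> h | CX; A -> g; B -> h; C -> a; D -> XB; E -> BR; R -> a | AB | BD; X -> g | AB | AE

Nullable: {R}; after ε-elimination: S -> h | aX; R -> a | gh | hXh; X -> g | gh | ghR.
No unit productions to eliminate.
TERM: introduce C -> a, A -> g, B -> h and substitute in every rule of length ≥2.
BIN: R -> BXB becomes R -> BD, D -> XB; X -> ABR becomes X -> AE, E -> BR.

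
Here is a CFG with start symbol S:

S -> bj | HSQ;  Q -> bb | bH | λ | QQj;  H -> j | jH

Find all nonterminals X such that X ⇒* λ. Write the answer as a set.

{Q}

Directly nullable (have an ε-rule): {Q}.
Not nullable: H, S — each has a terminal in every rule's right-hand side or depends on a non-nullable symbol.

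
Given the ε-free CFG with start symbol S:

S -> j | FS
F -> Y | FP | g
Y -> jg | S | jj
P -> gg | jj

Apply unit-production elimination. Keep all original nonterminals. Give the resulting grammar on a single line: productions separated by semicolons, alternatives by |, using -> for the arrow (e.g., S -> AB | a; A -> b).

Unit productions: F->Y, Y->S.
Unit pairs (A ⇒* B via units): (F,S), (F,Y), (Y,S).
S: inherits non-unit rules of {S} → FS | j.
F: inherits non-unit rules of {F, S, Y} → FP | FS | g | j | jg | jj.
P: inherits non-unit rules of {P} → gg | jj.
Y: inherits non-unit rules of {S, Y} → FS | j | jg | jj.

S -> j | FS; F -> g | j | FP | FS | jg | jj; P -> gg | jj; Y -> j | FS | jg | jj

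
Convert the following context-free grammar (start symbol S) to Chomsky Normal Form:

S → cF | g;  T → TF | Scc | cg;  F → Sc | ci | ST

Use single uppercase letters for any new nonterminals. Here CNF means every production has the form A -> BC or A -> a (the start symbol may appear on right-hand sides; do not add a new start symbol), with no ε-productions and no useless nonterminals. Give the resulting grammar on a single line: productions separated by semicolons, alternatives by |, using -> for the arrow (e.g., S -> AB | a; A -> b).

No ε-productions.
No unit productions to eliminate.
TERM: introduce A -> c, C -> g, B -> i and substitute in every rule of length ≥2.
BIN: T -> SAA becomes T -> SD, D -> AA.

S -> g | AF; A -> c; B -> i; C -> g; D -> AA; F -> AB | SA | ST; T -> AC | SD | TF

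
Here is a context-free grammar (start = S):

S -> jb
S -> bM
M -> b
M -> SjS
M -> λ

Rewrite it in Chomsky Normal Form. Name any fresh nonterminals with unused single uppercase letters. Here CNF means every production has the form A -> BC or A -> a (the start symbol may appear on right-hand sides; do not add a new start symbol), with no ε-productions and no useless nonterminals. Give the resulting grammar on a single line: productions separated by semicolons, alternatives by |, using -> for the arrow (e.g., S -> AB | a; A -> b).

Nullable: {M}; after ε-elimination: S -> b | bM | jb; M -> b | SjS.
No unit productions to eliminate.
TERM: introduce B -> b, A -> j and substitute in every rule of length ≥2.
BIN: M -> SAS becomes M -> SC, C -> AS.

S -> b | AB | BM; A -> j; B -> b; C -> AS; M -> b | SC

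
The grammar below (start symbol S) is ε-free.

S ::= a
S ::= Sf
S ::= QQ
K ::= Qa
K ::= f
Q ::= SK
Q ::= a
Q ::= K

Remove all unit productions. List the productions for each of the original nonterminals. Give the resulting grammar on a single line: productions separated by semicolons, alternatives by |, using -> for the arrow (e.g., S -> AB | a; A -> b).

Unit productions: Q->K.
Unit pairs (A ⇒* B via units): (Q,K).
S: inherits non-unit rules of {S} → QQ | Sf | a.
K: inherits non-unit rules of {K} → Qa | f.
Q: inherits non-unit rules of {K, Q} → Qa | SK | a | f.

S -> a | QQ | Sf; K -> f | Qa; Q -> a | f | Qa | SK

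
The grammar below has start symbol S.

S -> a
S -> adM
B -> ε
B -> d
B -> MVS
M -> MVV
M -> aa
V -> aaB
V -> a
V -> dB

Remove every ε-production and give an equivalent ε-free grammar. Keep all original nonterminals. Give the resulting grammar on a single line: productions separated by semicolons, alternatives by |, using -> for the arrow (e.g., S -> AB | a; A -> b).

Nullable set: {B}.
Drop B -> ε.
V -> aaB: B nullable, giving aa | aaB.
V -> dB: B nullable, giving d | dB.
Unchanged (no nullable symbols): S -> a; S -> adM; B -> MVS; B -> d; M -> MVV; M -> aa; V -> a.

S -> a | adM; B -> d | MVS; M -> aa | MVV; V -> a | d | aa | dB | aaB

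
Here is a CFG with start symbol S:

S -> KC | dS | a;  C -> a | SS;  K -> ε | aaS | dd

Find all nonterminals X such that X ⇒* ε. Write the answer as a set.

Directly nullable (have an ε-rule): {K}.
Not nullable: C, S — each has a terminal in every rule's right-hand side or depends on a non-nullable symbol.

{K}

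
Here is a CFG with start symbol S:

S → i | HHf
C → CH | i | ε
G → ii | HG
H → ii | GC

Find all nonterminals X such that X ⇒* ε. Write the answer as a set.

{C}

Directly nullable (have an ε-rule): {C}.
Not nullable: G, H, S — each has a terminal in every rule's right-hand side or depends on a non-nullable symbol.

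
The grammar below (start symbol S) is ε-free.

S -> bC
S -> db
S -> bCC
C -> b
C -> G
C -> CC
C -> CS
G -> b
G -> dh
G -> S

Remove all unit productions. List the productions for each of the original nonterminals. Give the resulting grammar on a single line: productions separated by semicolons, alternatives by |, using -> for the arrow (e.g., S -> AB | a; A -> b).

Unit productions: C->G, G->S.
Unit pairs (A ⇒* B via units): (C,G), (C,S), (G,S).
S: inherits non-unit rules of {S} → bC | bCC | db.
C: inherits non-unit rules of {C, G, S} → CC | CS | b | bC | bCC | db | dh.
G: inherits non-unit rules of {G, S} → b | bC | bCC | db | dh.

S -> bC | db | bCC; C -> b | CC | CS | bC | db | dh | bCC; G -> b | bC | db | dh | bCC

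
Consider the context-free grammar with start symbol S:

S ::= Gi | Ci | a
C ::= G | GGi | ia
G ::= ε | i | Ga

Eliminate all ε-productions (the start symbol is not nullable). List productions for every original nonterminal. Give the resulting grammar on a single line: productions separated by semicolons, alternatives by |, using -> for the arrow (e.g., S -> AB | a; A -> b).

Nullable set: {C, G}.
S -> Ci: C nullable, giving Ci | i.
S -> Gi: G nullable, giving Gi | i.
C -> G: G nullable, giving G.
C -> GGi: G, G nullable, giving GGi | Gi | i.
Drop G -> ε.
G -> Ga: G nullable, giving Ga | a.
Unchanged (no nullable symbols): S -> a; C -> ia; G -> i.

S -> a | i | Ci | Gi; C -> G | i | Gi | ia | GGi; G -> a | i | Ga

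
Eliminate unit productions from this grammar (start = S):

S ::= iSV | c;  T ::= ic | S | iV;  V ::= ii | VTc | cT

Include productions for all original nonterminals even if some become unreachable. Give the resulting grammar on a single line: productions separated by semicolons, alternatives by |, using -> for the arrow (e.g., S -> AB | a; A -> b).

S -> c | iSV; T -> c | iV | ic | iSV; V -> cT | ii | VTc

Unit productions: T->S.
Unit pairs (A ⇒* B via units): (T,S).
S: inherits non-unit rules of {S} → c | iSV.
T: inherits non-unit rules of {S, T} → c | iSV | iV | ic.
V: inherits non-unit rules of {V} → VTc | cT | ii.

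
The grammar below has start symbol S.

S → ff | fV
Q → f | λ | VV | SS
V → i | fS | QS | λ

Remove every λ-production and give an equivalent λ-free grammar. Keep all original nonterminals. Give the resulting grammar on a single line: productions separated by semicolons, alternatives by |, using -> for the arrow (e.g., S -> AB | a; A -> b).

Nullable set: {Q, V}.
S -> fV: V nullable, giving f | fV.
Drop Q -> λ.
Q -> VV: V, V nullable, giving V | VV.
Drop V -> λ.
V -> QS: Q nullable, giving QS | S.
Unchanged (no nullable symbols): S -> ff; Q -> SS; Q -> f; V -> fS; V -> i.

S -> f | fV | ff; Q -> V | f | SS | VV; V -> S | i | QS | fS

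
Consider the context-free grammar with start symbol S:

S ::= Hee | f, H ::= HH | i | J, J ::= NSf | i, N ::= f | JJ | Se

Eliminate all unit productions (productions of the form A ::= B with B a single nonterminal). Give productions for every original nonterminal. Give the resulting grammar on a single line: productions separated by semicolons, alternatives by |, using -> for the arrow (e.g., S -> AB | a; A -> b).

Unit productions: H->J.
Unit pairs (A ⇒* B via units): (H,J).
S: inherits non-unit rules of {S} → Hee | f.
H: inherits non-unit rules of {H, J} → HH | NSf | i.
J: inherits non-unit rules of {J} → NSf | i.
N: inherits non-unit rules of {N} → JJ | Se | f.

S -> f | Hee; H -> i | HH | NSf; J -> i | NSf; N -> f | JJ | Se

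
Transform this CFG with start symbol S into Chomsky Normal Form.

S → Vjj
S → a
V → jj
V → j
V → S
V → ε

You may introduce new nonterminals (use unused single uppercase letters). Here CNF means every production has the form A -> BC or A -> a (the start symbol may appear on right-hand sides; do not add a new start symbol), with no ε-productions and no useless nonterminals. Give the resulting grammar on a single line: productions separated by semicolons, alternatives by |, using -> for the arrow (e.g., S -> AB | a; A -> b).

S -> a | AA | VB; A -> j; B -> AA; C -> AA; V -> a | j | AA | VC

Nullable: {V}; after ε-elimination: S -> a | jj | Vjj; V -> S | j | jj.
After unit-elimination: S -> a | jj | Vjj; V -> a | j | jj | Vjj.
TERM: introduce A -> j and substitute in every rule of length ≥2.
BIN: S -> VAA becomes S -> VB, B -> AA; V -> VAA becomes V -> VC, C -> AA.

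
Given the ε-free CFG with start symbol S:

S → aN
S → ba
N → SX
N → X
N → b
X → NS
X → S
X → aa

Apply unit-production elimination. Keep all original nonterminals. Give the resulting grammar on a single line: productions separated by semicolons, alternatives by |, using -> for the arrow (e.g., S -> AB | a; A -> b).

Unit productions: N->X, X->S.
Unit pairs (A ⇒* B via units): (N,S), (N,X), (X,S).
S: inherits non-unit rules of {S} → aN | ba.
N: inherits non-unit rules of {N, S, X} → NS | SX | aN | aa | b | ba.
X: inherits non-unit rules of {S, X} → NS | aN | aa | ba.

S -> aN | ba; N -> b | NS | SX | aN | aa | ba; X -> NS | aN | aa | ba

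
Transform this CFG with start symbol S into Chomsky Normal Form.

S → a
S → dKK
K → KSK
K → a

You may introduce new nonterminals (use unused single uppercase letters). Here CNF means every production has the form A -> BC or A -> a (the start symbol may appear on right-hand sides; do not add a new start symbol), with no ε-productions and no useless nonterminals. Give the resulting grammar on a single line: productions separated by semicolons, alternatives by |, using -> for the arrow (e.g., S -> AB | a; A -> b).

No ε-productions.
No unit productions to eliminate.
TERM: introduce A -> d and substitute in every rule of length ≥2.
BIN: K -> KSK becomes K -> KB, B -> SK; S -> AKK becomes S -> AC, C -> KK.

S -> a | AC; A -> d; B -> SK; C -> KK; K -> a | KB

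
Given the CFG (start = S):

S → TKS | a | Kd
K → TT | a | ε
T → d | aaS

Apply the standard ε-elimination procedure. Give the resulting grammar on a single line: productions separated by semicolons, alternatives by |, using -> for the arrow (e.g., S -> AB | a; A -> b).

S -> a | d | Kd | TS | TKS; K -> a | TT; T -> d | aaS

Nullable set: {K}.
S -> Kd: K nullable, giving Kd | d.
S -> TKS: K nullable, giving TKS | TS.
Drop K -> ε.
Unchanged (no nullable symbols): S -> a; K -> TT; K -> a; T -> aaS; T -> d.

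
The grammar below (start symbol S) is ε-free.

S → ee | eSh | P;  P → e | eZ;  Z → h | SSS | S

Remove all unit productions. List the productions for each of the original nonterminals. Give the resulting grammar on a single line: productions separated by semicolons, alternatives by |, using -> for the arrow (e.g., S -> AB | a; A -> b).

S -> e | eZ | ee | eSh; P -> e | eZ; Z -> e | h | eZ | ee | SSS | eSh

Unit productions: S->P, Z->S.
Unit pairs (A ⇒* B via units): (S,P), (Z,P), (Z,S).
S: inherits non-unit rules of {P, S} → e | eSh | eZ | ee.
P: inherits non-unit rules of {P} → e | eZ.
Z: inherits non-unit rules of {P, S, Z} → SSS | e | eSh | eZ | ee | h.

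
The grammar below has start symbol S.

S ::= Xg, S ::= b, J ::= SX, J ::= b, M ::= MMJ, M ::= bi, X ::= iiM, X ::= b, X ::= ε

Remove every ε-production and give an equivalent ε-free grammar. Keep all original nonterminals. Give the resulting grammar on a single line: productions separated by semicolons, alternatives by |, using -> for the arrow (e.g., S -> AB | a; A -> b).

S -> b | g | Xg; J -> S | b | SX; M -> bi | MMJ; X -> b | iiM

Nullable set: {X}.
S -> Xg: X nullable, giving Xg | g.
J -> SX: X nullable, giving S | SX.
Drop X -> ε.
Unchanged (no nullable symbols): S -> b; J -> b; M -> MMJ; M -> bi; X -> b; X -> iiM.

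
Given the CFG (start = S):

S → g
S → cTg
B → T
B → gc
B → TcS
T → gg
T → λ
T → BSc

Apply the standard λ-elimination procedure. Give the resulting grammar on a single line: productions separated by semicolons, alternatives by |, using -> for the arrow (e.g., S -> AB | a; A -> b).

Nullable set: {B, T}.
S -> cTg: T nullable, giving cTg | cg.
B -> T: T nullable, giving T.
B -> TcS: T nullable, giving TcS | cS.
Drop T -> λ.
T -> BSc: B nullable, giving BSc | Sc.
Unchanged (no nullable symbols): S -> g; B -> gc; T -> gg.

S -> g | cg | cTg; B -> T | cS | gc | TcS; T -> Sc | gg | BSc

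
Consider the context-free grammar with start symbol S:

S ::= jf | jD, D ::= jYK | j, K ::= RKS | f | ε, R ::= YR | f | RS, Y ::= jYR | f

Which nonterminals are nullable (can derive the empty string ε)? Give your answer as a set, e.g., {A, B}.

{K}

Directly nullable (have an ε-rule): {K}.
Not nullable: D, R, S, Y — each has a terminal in every rule's right-hand side or depends on a non-nullable symbol.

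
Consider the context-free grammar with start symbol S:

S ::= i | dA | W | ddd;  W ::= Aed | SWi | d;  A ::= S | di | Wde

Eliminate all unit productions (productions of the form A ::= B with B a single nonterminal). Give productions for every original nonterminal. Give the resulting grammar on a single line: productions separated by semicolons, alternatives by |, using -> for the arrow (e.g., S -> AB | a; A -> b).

Unit productions: A->S, S->W.
Unit pairs (A ⇒* B via units): (A,S), (A,W), (S,W).
S: inherits non-unit rules of {S, W} → Aed | SWi | d | dA | ddd | i.
A: inherits non-unit rules of {A, S, W} → Aed | SWi | Wde | d | dA | ddd | di | i.
W: inherits non-unit rules of {W} → Aed | SWi | d.

S -> d | i | dA | Aed | SWi | ddd; A -> d | i | dA | di | Aed | SWi | Wde | ddd; W -> d | Aed | SWi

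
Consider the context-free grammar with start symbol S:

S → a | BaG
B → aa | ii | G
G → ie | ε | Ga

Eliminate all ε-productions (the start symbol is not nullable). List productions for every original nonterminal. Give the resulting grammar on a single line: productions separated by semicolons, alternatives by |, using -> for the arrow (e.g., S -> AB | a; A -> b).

S -> a | Ba | aG | BaG; B -> G | aa | ii; G -> a | Ga | ie

Nullable set: {B, G}.
S -> BaG: B, G nullable, giving Ba | BaG | a | aG.
B -> G: G nullable, giving G.
Drop G -> ε.
G -> Ga: G nullable, giving Ga | a.
Unchanged (no nullable symbols): S -> a; B -> aa; B -> ii; G -> ie.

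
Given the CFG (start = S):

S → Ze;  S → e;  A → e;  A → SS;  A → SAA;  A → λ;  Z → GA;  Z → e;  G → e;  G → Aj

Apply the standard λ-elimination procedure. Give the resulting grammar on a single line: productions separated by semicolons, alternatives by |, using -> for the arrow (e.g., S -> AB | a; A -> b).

Nullable set: {A}.
Drop A -> λ.
A -> SAA: A, A nullable, giving S | SA | SAA.
G -> Aj: A nullable, giving Aj | j.
Z -> GA: A nullable, giving G | GA.
Unchanged (no nullable symbols): S -> Ze; S -> e; A -> SS; A -> e; G -> e; Z -> e.

S -> e | Ze; A -> S | e | SA | SS | SAA; G -> e | j | Aj; Z -> G | e | GA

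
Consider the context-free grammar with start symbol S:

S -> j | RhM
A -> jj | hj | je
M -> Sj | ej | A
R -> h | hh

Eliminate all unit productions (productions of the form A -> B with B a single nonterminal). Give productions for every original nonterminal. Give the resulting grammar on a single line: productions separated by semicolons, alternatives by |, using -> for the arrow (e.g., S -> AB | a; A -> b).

Unit productions: M->A.
Unit pairs (A ⇒* B via units): (M,A).
S: inherits non-unit rules of {S} → RhM | j.
A: inherits non-unit rules of {A} → hj | je | jj.
M: inherits non-unit rules of {A, M} → Sj | ej | hj | je | jj.
R: inherits non-unit rules of {R} → h | hh.

S -> j | RhM; A -> hj | je | jj; M -> Sj | ej | hj | je | jj; R -> h | hh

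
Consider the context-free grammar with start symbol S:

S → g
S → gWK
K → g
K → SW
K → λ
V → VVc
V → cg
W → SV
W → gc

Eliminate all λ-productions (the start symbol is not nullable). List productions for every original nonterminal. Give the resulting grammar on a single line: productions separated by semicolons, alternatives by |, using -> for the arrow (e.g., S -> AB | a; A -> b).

Nullable set: {K}.
S -> gWK: K nullable, giving gW | gWK.
Drop K -> λ.
Unchanged (no nullable symbols): S -> g; K -> SW; K -> g; V -> VVc; V -> cg; W -> SV; W -> gc.

S -> g | gW | gWK; K -> g | SW; V -> cg | VVc; W -> SV | gc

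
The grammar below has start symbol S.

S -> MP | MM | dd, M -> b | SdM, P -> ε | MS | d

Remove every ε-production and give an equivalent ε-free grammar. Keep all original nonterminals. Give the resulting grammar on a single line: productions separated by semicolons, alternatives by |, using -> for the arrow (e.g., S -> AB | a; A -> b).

S -> M | MM | MP | dd; M -> b | SdM; P -> d | MS

Nullable set: {P}.
S -> MP: P nullable, giving M | MP.
Drop P -> ε.
Unchanged (no nullable symbols): S -> MM; S -> dd; M -> SdM; M -> b; P -> MS; P -> d.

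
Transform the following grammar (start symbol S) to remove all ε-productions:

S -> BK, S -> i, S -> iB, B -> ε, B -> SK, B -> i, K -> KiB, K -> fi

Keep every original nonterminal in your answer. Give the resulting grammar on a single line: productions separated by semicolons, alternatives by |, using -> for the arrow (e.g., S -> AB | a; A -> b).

S -> K | i | BK | iB; B -> i | SK; K -> Ki | fi | KiB

Nullable set: {B}.
S -> BK: B nullable, giving BK | K.
S -> iB: B nullable, giving i | iB.
Drop B -> ε.
K -> KiB: B nullable, giving Ki | KiB.
Unchanged (no nullable symbols): S -> i; B -> SK; B -> i; K -> fi.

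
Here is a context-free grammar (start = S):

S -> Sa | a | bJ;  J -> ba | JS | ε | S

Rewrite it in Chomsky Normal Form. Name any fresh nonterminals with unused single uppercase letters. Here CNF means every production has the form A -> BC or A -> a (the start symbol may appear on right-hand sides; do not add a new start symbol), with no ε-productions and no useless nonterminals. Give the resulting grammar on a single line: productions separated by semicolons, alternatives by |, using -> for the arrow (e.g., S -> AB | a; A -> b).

Nullable: {J}; after ε-elimination: S -> a | b | Sa | bJ; J -> S | JS | ba.
After unit-elimination: S -> a | b | Sa | bJ; J -> a | b | JS | Sa | bJ | ba.
TERM: introduce A -> a, B -> b and substitute in every rule of length ≥2.

S -> a | b | BJ | SA; A -> a; B -> b; J -> a | b | BA | BJ | JS | SA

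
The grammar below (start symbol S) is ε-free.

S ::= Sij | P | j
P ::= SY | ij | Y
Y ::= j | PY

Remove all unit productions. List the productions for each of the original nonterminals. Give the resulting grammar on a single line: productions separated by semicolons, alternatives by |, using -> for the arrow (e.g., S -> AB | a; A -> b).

S -> j | PY | SY | ij | Sij; P -> j | PY | SY | ij; Y -> j | PY

Unit productions: P->Y, S->P.
Unit pairs (A ⇒* B via units): (P,Y), (S,P), (S,Y).
S: inherits non-unit rules of {P, S, Y} → PY | SY | Sij | ij | j.
P: inherits non-unit rules of {P, Y} → PY | SY | ij | j.
Y: inherits non-unit rules of {Y} → PY | j.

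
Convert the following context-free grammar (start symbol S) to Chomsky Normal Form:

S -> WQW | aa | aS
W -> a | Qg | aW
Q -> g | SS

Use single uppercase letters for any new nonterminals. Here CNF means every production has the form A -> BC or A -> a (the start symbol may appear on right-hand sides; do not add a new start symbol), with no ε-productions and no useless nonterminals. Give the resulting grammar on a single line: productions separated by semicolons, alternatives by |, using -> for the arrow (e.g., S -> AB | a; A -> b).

S -> AA | AS | WC; A -> a; B -> g; C -> QW; Q -> g | SS; W -> a | AW | QB

No ε-productions.
No unit productions to eliminate.
TERM: introduce A -> a, B -> g and substitute in every rule of length ≥2.
BIN: S -> WQW becomes S -> WC, C -> QW.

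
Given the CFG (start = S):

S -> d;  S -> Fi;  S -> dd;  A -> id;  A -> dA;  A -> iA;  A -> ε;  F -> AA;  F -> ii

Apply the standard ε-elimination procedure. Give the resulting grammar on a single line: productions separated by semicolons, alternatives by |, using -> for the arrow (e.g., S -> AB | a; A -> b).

Nullable set: {A, F}.
S -> Fi: F nullable, giving Fi | i.
Drop A -> ε.
A -> dA: A nullable, giving d | dA.
A -> iA: A nullable, giving i | iA.
F -> AA: A, A nullable, giving A | AA.
Unchanged (no nullable symbols): S -> d; S -> dd; A -> id; F -> ii.

S -> d | i | Fi | dd; A -> d | i | dA | iA | id; F -> A | AA | ii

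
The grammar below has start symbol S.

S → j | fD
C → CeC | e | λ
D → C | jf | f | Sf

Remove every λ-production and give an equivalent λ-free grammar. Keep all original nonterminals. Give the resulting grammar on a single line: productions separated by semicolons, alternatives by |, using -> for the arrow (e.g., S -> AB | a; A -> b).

Nullable set: {C, D}.
S -> fD: D nullable, giving f | fD.
Drop C -> λ.
C -> CeC: C, C nullable, giving Ce | CeC | e | eC.
D -> C: C nullable, giving C.
Unchanged (no nullable symbols): S -> j; C -> e; D -> Sf; D -> f; D -> jf.

S -> f | j | fD; C -> e | Ce | eC | CeC; D -> C | f | Sf | jf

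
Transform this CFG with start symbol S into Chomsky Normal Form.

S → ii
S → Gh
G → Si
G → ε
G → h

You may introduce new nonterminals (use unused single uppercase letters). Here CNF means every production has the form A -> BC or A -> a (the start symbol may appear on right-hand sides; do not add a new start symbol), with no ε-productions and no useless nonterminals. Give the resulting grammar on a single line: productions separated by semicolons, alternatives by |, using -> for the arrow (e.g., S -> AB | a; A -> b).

Nullable: {G}; after ε-elimination: S -> h | Gh | ii; G -> h | Si.
No unit productions to eliminate.
TERM: introduce B -> h, A -> i and substitute in every rule of length ≥2.

S -> h | AA | GB; A -> i; B -> h; G -> h | SA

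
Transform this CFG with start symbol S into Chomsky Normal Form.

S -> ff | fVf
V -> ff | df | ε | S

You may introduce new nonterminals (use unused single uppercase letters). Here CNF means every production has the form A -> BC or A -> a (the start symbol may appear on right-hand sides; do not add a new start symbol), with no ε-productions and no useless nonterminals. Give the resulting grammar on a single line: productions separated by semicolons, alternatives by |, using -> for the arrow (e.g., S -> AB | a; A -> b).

S -> AA | AC; A -> f; B -> d; C -> VA; D -> VA; V -> AA | AD | BA

Nullable: {V}; after ε-elimination: S -> ff | fVf; V -> S | df | ff.
After unit-elimination: S -> ff | fVf; V -> df | ff | fVf.
TERM: introduce B -> d, A -> f and substitute in every rule of length ≥2.
BIN: S -> AVA becomes S -> AC, C -> VA; V -> AVA becomes V -> AD, D -> VA.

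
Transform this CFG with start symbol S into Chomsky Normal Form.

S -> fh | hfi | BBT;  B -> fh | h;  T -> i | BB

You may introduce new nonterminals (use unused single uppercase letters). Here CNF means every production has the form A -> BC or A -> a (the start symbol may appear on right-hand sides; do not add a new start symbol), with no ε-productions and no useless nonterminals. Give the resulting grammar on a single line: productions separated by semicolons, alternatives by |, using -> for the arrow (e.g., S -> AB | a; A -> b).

S -> AC | BE | CF; A -> f; B -> h | AC; C -> h; D -> i; E -> BT; F -> AD; T -> i | BB

No ε-productions.
No unit productions to eliminate.
TERM: introduce A -> f, C -> h, D -> i and substitute in every rule of length ≥2.
BIN: S -> BBT becomes S -> BE, E -> BT; S -> CAD becomes S -> CF, F -> AD.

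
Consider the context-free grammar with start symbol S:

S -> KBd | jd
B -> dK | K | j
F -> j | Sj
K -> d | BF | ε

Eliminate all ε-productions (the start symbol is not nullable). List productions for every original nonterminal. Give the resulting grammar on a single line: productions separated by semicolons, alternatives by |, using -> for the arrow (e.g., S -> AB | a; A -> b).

S -> d | Bd | Kd | jd | KBd; B -> K | d | j | dK; F -> j | Sj; K -> F | d | BF

Nullable set: {B, K}.
S -> KBd: K, B nullable, giving Bd | KBd | Kd | d.
B -> K: K nullable, giving K.
B -> dK: K nullable, giving d | dK.
Drop K -> ε.
K -> BF: B nullable, giving BF | F.
Unchanged (no nullable symbols): S -> jd; B -> j; F -> Sj; F -> j; K -> d.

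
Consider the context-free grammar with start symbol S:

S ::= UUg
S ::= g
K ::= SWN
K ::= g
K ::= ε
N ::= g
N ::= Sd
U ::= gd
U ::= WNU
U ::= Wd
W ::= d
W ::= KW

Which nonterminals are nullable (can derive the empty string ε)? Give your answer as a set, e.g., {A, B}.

{K}

Directly nullable (have an ε-rule): {K}.
Not nullable: N, S, U, W — each has a terminal in every rule's right-hand side or depends on a non-nullable symbol.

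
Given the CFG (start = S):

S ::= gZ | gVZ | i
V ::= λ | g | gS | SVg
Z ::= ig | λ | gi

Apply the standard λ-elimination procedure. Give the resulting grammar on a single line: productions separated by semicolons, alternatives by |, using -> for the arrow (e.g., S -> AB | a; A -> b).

Nullable set: {V, Z}.
S -> gVZ: V, Z nullable, giving g | gV | gVZ | gZ.
S -> gZ: Z nullable, giving g | gZ.
Drop V -> λ.
V -> SVg: V nullable, giving SVg | Sg.
Drop Z -> λ.
Unchanged (no nullable symbols): S -> i; V -> g; V -> gS; Z -> gi; Z -> ig.

S -> g | i | gV | gZ | gVZ; V -> g | Sg | gS | SVg; Z -> gi | ig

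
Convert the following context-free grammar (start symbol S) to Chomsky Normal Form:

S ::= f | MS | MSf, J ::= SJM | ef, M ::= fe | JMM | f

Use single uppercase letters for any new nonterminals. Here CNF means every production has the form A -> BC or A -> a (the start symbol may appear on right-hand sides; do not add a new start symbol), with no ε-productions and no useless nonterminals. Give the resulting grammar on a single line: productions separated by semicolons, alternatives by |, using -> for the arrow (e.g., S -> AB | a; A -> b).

S -> f | ME | MS; A -> e; B -> f; C -> JM; D -> MM; E -> SB; J -> AB | SC; M -> f | BA | JD

No ε-productions.
No unit productions to eliminate.
TERM: introduce A -> e, B -> f and substitute in every rule of length ≥2.
BIN: J -> SJM becomes J -> SC, C -> JM; M -> JMM becomes M -> JD, D -> MM; S -> MSB becomes S -> ME, E -> SB.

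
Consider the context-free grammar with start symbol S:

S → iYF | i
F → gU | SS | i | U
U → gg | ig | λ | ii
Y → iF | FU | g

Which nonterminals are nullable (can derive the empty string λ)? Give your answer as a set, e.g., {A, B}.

{F, U, Y}

Directly nullable (have an ε-rule): {U}.
F is nullable via F -> U (every symbol on the right is already known nullable).
Y is nullable via Y -> FU (every symbol on the right is already known nullable).
Not nullable: S — each has a terminal in every rule's right-hand side or depends on a non-nullable symbol.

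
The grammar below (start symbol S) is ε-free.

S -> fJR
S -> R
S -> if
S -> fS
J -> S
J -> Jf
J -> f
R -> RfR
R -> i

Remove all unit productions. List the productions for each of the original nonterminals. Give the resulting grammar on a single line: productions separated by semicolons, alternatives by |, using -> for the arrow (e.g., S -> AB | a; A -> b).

S -> i | fS | if | RfR | fJR; J -> f | i | Jf | fS | if | RfR | fJR; R -> i | RfR

Unit productions: J->S, S->R.
Unit pairs (A ⇒* B via units): (J,R), (J,S), (S,R).
S: inherits non-unit rules of {R, S} → RfR | fJR | fS | i | if.
J: inherits non-unit rules of {J, R, S} → Jf | RfR | f | fJR | fS | i | if.
R: inherits non-unit rules of {R} → RfR | i.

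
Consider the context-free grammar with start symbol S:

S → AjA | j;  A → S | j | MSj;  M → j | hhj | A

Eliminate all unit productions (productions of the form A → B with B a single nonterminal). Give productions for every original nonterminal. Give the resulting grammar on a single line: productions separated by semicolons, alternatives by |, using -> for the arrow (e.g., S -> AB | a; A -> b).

Unit productions: A->S, M->A.
Unit pairs (A ⇒* B via units): (A,S), (M,A), (M,S).
S: inherits non-unit rules of {S} → AjA | j.
A: inherits non-unit rules of {A, S} → AjA | MSj | j.
M: inherits non-unit rules of {A, M, S} → AjA | MSj | hhj | j.

S -> j | AjA; A -> j | AjA | MSj; M -> j | AjA | MSj | hhj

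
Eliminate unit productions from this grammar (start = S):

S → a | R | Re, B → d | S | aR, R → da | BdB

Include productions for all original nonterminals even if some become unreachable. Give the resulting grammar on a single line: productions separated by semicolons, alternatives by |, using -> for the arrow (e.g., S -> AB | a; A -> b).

S -> a | Re | da | BdB; B -> a | d | Re | aR | da | BdB; R -> da | BdB

Unit productions: B->S, S->R.
Unit pairs (A ⇒* B via units): (B,R), (B,S), (S,R).
S: inherits non-unit rules of {R, S} → BdB | Re | a | da.
B: inherits non-unit rules of {B, R, S} → BdB | Re | a | aR | d | da.
R: inherits non-unit rules of {R} → BdB | da.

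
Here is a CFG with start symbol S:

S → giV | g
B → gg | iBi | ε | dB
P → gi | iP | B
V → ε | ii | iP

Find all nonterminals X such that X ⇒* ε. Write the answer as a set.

{B, P, V}

Directly nullable (have an ε-rule): {B, V}.
P is nullable via P -> B (every symbol on the right is already known nullable).
Not nullable: S — each has a terminal in every rule's right-hand side or depends on a non-nullable symbol.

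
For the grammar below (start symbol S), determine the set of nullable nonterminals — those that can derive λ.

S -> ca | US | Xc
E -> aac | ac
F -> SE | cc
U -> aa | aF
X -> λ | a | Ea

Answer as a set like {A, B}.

Directly nullable (have an ε-rule): {X}.
Not nullable: E, F, S, U — each has a terminal in every rule's right-hand side or depends on a non-nullable symbol.

{X}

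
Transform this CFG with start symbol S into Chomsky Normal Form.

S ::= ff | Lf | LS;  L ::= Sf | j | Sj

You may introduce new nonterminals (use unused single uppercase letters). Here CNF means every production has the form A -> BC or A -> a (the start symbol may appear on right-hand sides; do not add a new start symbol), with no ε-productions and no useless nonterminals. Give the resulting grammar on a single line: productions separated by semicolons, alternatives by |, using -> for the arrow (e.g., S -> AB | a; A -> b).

S -> AA | LA | LS; A -> f; B -> j; L -> j | SA | SB

No ε-productions.
No unit productions to eliminate.
TERM: introduce A -> f, B -> j and substitute in every rule of length ≥2.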